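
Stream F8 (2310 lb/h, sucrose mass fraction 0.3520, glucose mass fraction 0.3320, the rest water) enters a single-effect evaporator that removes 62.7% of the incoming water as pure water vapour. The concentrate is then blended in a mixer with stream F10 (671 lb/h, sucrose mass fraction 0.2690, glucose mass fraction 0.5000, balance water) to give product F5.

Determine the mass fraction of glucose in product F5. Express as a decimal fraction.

Vapour removed = 0.627×0.316×2310 = 457.68 lb/h; concentrate = 1852.3 lb/h.
glucose reaching the mixer = 766.92 (from concentrate) + 671×0.500 = 1102.4 lb/h.
Product flow = 1852.3 + 671 = 2523.3 lb/h; glucose fraction = 0.4369.

0.4369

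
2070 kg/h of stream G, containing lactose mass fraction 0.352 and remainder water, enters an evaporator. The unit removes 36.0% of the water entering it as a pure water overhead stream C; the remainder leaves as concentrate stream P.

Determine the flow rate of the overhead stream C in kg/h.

482.9 kg/h

water entering = 2070×0.648 = 1341.4 kg/h; overhead removed = 0.360×1341.4 = 482.89 kg/h.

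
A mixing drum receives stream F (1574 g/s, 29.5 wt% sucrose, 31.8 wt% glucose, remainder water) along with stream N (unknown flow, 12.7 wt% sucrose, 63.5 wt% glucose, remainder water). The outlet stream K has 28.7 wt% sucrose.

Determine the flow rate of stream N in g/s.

78.7 g/s

Let N be the unknown flow. Total out = 1574 + N.
sucrose balance: 464.33 + 0.127·N = 0.287·(1574 + N)
(0.127 − 0.287)·N = 0.287×1574 − 464.33 = -12.592
N = -12.592 / -0.160 = 78.7 g/s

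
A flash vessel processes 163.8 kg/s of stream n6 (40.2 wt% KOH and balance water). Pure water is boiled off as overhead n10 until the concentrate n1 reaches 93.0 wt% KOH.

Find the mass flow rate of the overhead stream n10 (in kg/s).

93 kg/s

KOH is conserved: 163.8×0.402 = 65.848 kg/s all reports to the concentrate.
Concentrate = 65.848/(target fraction) = 70.804 kg/s.
Overhead = 163.8 − 70.804 = 92.996 kg/s.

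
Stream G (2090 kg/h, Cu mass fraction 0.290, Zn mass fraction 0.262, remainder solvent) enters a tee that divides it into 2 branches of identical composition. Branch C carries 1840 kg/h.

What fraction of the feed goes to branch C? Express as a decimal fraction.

0.880

Fraction to C = 1840/2090 = 0.8804.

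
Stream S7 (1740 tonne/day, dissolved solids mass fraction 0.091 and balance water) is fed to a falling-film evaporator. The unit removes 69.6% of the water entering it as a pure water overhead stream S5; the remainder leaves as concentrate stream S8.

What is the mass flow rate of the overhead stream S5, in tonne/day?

water entering = 1740×0.909 = 1581.7 tonne/day; overhead removed = 0.696×1581.7 = 1100.8 tonne/day.

1101 tonne/day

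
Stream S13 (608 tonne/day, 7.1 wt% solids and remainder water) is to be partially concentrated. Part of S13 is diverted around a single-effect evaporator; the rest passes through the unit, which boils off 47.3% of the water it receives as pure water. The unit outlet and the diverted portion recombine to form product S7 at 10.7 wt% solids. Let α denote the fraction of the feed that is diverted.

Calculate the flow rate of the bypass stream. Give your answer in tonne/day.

142.5 tonne/day

All 608×0.071 = 43.168 tonne/day of solids reaches S7, so S7 = 43.168/0.107 = 403.44 tonne/day and vapour = 204.56 tonne/day.
The evaporator receives (1−α)·608 of feed at 0.929 water and removes 0.473 of that water:
0.473×0.929×(1−α)×608 = 204.56
(1−α) = 204.56/267.17 = 0.7657;  α = 0.2343.
Bypass flow = 0.2343×608 = 142.47 tonne/day.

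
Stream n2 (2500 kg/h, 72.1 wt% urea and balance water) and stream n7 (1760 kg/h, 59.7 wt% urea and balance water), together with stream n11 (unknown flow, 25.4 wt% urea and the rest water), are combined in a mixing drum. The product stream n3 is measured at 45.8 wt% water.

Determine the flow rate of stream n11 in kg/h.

Let n11 be the unknown flow. Total out = 4260 + n11.
water balance: 1406.8 + 0.746·n11 = 0.458·(4260 + n11)
(0.746 − 0.458)·n11 = 0.458×4260 − 1406.8 = 544.3
n11 = 544.3 / 0.288 = 1889.9 kg/h

1890 kg/h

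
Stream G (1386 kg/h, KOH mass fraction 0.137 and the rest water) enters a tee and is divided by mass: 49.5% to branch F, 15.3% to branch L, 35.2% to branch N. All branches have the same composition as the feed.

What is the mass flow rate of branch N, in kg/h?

487.9 kg/h

Branch N flow = 0.352×1386 = 487.87 kg/h.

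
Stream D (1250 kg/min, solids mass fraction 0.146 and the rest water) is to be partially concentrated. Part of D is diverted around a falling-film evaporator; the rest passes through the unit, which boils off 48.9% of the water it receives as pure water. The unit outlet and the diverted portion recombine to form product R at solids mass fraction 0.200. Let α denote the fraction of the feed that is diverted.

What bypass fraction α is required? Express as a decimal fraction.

All 1250×0.146 = 182.5 kg/min of solids reaches R, so R = 182.5/0.200 = 912.5 kg/min and vapour = 337.5 kg/min.
The evaporator receives (1−α)·1250 of feed at 0.854 water and removes 0.489 of that water:
0.489×0.854×(1−α)×1250 = 337.5
(1−α) = 337.5/522.01 = 0.6465;  α = 0.3535.

0.353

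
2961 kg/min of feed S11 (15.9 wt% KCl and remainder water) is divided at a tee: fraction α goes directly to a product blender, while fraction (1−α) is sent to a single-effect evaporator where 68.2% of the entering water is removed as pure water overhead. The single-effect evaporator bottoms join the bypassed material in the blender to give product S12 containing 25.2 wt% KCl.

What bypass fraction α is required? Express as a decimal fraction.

0.357

All 2961×0.159 = 470.8 kg/min of KCl reaches S12, so S12 = 470.8/0.252 = 1868.3 kg/min and vapour = 1092.7 kg/min.
The evaporator receives (1−α)·2961 of feed at 0.841 water and removes 0.682 of that water:
0.682×0.841×(1−α)×2961 = 1092.7
(1−α) = 1092.7/1698.3 = 0.6434;  α = 0.3566.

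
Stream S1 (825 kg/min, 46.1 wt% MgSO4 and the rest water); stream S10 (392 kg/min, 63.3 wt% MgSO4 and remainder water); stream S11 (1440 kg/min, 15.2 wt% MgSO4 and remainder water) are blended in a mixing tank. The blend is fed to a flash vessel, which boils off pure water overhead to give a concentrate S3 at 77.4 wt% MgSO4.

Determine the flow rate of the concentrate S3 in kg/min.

1095 kg/min

MgSO4 entering = 825×0.461 + 392×0.633 + 1440×0.152 = 847.34 kg/min.
All MgSO4 reports to S3, so S3 = 847.34/0.774 = 1094.8 kg/min.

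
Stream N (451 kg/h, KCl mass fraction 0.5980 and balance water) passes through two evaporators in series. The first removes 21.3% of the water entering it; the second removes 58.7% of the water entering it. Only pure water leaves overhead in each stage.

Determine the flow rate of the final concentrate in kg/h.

water in feed = 451×0.402 = 181.3 kg/h.
After stage 1: water left = (1−0.213)×181.3 = 142.68; stream total = 412.38 kg/h.
After stage 2: water left = (1−0.587)×142.68 = 58.929; final concentrate = 328.63 kg/h.

328.6 kg/h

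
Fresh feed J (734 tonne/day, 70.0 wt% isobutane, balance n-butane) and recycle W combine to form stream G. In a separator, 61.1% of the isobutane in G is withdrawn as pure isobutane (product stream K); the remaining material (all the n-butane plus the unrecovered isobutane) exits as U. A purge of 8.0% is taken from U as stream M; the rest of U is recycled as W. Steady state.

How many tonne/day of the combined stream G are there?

n-butane enters only via J and leaves only via the purge: 734×0.300 = 0.080×(n-butane in U), and the separator passes all n-butane, so n-butane in G = n-butane in U = 2752.5 tonne/day.
isobutane in G: m_A = 734×0.700 + (1−0.080)·(1−0.611)·m_A, so m_A = 513.8/0.6421 = 800.16 tonne/day.
G = 800.16 + 2752.5 = 3552.7 tonne/day.

3553 tonne/day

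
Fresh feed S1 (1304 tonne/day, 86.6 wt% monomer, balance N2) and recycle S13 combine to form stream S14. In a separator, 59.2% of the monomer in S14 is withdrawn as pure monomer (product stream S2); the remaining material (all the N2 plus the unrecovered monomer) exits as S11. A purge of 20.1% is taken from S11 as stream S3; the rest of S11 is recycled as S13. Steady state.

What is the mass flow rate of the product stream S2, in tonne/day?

991.9 tonne/day

monomer in S14: m_A = 1304×0.866 + (1−0.201)·(1−0.592)·m_A, so m_A = 1129.3/0.6740 = 1675.4 tonne/day.
Product S2 = 0.592×1675.4 = 991.86 tonne/day.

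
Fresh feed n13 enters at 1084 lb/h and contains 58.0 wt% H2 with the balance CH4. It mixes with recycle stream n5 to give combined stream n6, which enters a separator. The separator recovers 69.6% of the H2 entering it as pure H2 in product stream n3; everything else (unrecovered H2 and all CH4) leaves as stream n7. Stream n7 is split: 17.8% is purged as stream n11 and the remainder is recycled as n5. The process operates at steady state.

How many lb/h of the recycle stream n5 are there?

CH4 enters only via n13 and leaves only via the purge: 1084×0.420 = 0.178×(CH4 in n7), and the separator passes all CH4, so CH4 in n6 = CH4 in n7 = 2557.8 lb/h.
H2 in n6: m_A = 1084×0.580 + (1−0.178)·(1−0.696)·m_A, so m_A = 628.72/0.7501 = 838.17 lb/h.
n7 = (1−0.696)×838.17 + 2557.8 = 2812.6 lb/h.
Recycle n5 = (1−0.178)×2812.6 = 2311.9 lb/h.

2312 lb/h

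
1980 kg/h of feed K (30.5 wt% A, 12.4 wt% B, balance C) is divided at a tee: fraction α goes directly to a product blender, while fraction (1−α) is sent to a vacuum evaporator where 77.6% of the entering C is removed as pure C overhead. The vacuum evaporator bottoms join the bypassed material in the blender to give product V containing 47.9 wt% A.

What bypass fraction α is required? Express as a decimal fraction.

All 1980×0.305 = 603.9 kg/h of A reaches V, so V = 603.9/0.479 = 1260.8 kg/h and vapour = 719.25 kg/h.
The evaporator receives (1−α)·1980 of feed at 0.571 C and removes 0.776 of that C:
0.776×0.571×(1−α)×1980 = 719.25
(1−α) = 719.25/877.33 = 0.8198;  α = 0.1802.

0.180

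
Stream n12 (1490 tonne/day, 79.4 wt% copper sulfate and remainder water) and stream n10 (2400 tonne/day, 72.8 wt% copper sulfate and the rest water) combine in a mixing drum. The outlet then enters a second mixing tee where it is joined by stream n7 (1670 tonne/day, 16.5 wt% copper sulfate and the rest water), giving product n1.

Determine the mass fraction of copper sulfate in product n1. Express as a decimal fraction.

0.577

Overall, product flow = 5560 tonne/day.
copper sulfate in = 1490×0.794 + 2400×0.728 + 1670×0.165 = 3205.8 tonne/day.
copper sulfate fraction in n1 = 0.577.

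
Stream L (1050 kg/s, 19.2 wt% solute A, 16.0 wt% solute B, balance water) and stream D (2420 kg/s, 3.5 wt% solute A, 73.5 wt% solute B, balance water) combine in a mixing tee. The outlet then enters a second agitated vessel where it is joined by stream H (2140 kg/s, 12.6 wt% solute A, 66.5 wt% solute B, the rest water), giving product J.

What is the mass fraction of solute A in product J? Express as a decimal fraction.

Overall, product flow = 5610 kg/s.
solute A in = 1050×0.192 + 2420×0.035 + 2140×0.126 = 555.94 kg/s.
solute A fraction in J = 0.0991.

0.0991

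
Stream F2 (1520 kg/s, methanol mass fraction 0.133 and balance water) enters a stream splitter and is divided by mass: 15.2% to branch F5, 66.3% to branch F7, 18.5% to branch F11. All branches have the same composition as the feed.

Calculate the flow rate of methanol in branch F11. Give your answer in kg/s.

37.4 kg/s

Branch F11 total = 0.185×1520 = 281.2 kg/s.
methanol in F11 = 0.133×281.2 = 37.4 kg/s.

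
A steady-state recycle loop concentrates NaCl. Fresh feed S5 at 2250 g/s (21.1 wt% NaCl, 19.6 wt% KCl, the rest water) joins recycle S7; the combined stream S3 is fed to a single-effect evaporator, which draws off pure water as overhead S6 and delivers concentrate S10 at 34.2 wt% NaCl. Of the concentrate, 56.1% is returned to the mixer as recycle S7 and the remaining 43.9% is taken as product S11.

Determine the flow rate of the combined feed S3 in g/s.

Overall NaCl balance (none leaves overhead): NaCl in fresh feed = NaCl in product, i.e. 2250×0.211 = (1−0.561)·S10·0.342.
S10 = 474.75/(0.342×0.439) = 3162.1 g/s.
Recycle S7 = 0.561×3162.1 = 1773.9 g/s.
Combined feed S3 = 2250 + 1773.9 = 4023.9 g/s.

4024 g/s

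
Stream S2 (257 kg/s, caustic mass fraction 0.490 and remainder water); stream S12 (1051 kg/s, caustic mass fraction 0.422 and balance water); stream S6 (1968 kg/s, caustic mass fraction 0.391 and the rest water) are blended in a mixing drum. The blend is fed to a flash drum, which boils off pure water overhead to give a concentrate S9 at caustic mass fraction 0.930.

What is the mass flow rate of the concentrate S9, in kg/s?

caustic entering = 257×0.490 + 1051×0.422 + 1968×0.391 = 1338.9 kg/s.
All caustic reports to S9, so S9 = 1338.9/0.930 = 1439.7 kg/s.

1440 kg/s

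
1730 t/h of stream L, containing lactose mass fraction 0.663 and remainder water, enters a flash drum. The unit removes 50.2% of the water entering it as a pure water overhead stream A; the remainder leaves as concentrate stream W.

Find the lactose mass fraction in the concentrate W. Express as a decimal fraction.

lactose is not removed: 1730×0.663 = 1147 t/h of lactose enters W.
water entering = 1730×0.337 = 583.01 t/h; overhead removed = 0.502×583.01 = 292.67 t/h.
Concentrate = 1730 − 292.67 = 1437.3 t/h.
Mass fraction = 1147/1437.3 = 0.798.

0.798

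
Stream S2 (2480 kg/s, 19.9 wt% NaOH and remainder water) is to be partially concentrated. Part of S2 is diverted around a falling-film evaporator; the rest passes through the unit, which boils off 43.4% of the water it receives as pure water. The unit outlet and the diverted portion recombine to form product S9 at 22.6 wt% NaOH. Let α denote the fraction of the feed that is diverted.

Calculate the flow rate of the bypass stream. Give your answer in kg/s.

All 2480×0.199 = 493.52 kg/s of NaOH reaches S9, so S9 = 493.52/0.226 = 2183.7 kg/s and vapour = 296.28 kg/s.
The evaporator receives (1−α)·2480 of feed at 0.801 water and removes 0.434 of that water:
0.434×0.801×(1−α)×2480 = 296.28
(1−α) = 296.28/862.13 = 0.3437;  α = 0.6563.
Bypass flow = 0.6563×2480 = 1627.7 kg/s.

1628 kg/s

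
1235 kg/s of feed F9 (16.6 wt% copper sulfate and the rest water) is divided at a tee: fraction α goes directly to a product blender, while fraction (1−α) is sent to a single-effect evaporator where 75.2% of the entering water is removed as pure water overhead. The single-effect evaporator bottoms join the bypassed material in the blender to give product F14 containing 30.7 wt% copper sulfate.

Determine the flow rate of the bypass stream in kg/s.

330.6 kg/s

All 1235×0.166 = 205.01 kg/s of copper sulfate reaches F14, so F14 = 205.01/0.307 = 667.79 kg/s and vapour = 567.21 kg/s.
The evaporator receives (1−α)·1235 of feed at 0.834 water and removes 0.752 of that water:
0.752×0.834×(1−α)×1235 = 567.21
(1−α) = 567.21/774.55 = 0.7323;  α = 0.2677.
Bypass flow = 0.2677×1235 = 330.59 kg/s.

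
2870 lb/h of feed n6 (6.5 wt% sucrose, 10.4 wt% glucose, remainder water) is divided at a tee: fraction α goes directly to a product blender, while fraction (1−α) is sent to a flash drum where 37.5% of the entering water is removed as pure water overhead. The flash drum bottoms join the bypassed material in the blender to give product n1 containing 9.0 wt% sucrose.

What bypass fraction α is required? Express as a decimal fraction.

0.109

All 2870×0.065 = 186.55 lb/h of sucrose reaches n1, so n1 = 186.55/0.090 = 2072.8 lb/h and vapour = 797.22 lb/h.
The evaporator receives (1−α)·2870 of feed at 0.831 water and removes 0.375 of that water:
0.375×0.831×(1−α)×2870 = 797.22
(1−α) = 797.22/894.36 = 0.8914;  α = 0.1086.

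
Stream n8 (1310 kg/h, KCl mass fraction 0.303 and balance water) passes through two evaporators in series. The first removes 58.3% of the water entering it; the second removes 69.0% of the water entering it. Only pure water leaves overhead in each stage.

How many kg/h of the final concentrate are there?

water in feed = 1310×0.697 = 913.07 kg/h.
After stage 1: water left = (1−0.583)×913.07 = 380.75; stream total = 777.68 kg/h.
After stage 2: water left = (1−0.690)×380.75 = 118.03; final concentrate = 514.96 kg/h.

515 kg/h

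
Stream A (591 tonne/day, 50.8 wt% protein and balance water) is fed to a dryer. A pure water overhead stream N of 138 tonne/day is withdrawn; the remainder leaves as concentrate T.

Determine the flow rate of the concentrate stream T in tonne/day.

Concentrate = 591 − 138 = 453 tonne/day.

453 tonne/day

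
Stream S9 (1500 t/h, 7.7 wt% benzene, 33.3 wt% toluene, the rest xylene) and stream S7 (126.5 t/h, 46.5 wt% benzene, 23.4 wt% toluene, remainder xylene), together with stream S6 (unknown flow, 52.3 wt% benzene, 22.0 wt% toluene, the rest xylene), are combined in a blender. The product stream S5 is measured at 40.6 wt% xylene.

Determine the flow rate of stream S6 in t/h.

Let S6 be the unknown flow. Total out = 1626.5 + S6.
xylene balance: 923.08 + 0.257·S6 = 0.406·(1626.5 + S6)
(0.257 − 0.406)·S6 = 0.406×1626.5 − 923.08 = -262.72
S6 = -262.72 / -0.149 = 1763.2 t/h

1763 t/h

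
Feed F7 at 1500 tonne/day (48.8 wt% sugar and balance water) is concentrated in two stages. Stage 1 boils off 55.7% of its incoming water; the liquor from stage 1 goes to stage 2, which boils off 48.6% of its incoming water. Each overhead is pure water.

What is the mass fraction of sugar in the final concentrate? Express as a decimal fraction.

0.807

water in feed = 1500×0.512 = 768 tonne/day.
After stage 1: water left = (1−0.557)×768 = 340.22; stream total = 1072.2 tonne/day.
After stage 2: water left = (1−0.486)×340.22 = 174.88; final concentrate = 906.88 tonne/day.
sugar fraction = 732/906.88 = 0.807.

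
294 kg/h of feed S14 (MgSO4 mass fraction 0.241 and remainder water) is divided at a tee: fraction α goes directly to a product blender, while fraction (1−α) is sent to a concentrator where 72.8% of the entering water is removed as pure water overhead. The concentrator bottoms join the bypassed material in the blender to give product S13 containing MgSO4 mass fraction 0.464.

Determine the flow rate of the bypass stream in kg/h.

38.28 kg/h

All 294×0.241 = 70.854 kg/h of MgSO4 reaches S13, so S13 = 70.854/0.464 = 152.7 kg/h and vapour = 141.3 kg/h.
The evaporator receives (1−α)·294 of feed at 0.759 water and removes 0.728 of that water:
0.728×0.759×(1−α)×294 = 141.3
(1−α) = 141.3/162.45 = 0.8698;  α = 0.1302.
Bypass flow = 0.1302×294 = 38.282 kg/h.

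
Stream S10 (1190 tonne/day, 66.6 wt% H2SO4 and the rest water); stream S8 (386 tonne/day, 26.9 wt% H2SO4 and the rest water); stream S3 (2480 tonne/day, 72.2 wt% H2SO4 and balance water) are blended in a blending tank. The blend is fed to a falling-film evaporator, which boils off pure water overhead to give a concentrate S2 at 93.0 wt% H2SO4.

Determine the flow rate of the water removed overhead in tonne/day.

1167 tonne/day

H2SO4 entering = 1190×0.666 + 386×0.269 + 2480×0.722 = 2686.9 tonne/day.
All H2SO4 reports to S2, so S2 = 2686.9/0.930 = 2889.2 tonne/day.
Total feed = 4056 tonne/day; overhead = 4056 − 2889.2 = 1166.8 tonne/day.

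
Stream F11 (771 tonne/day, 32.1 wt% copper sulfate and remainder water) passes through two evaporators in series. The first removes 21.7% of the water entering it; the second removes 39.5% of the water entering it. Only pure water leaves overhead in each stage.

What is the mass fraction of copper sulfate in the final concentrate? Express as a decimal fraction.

0.4995

water in feed = 771×0.679 = 523.51 tonne/day.
After stage 1: water left = (1−0.217)×523.51 = 409.91; stream total = 657.4 tonne/day.
After stage 2: water left = (1−0.395)×409.91 = 247.99; final concentrate = 495.49 tonne/day.
copper sulfate fraction = 247.49/495.49 = 0.4995.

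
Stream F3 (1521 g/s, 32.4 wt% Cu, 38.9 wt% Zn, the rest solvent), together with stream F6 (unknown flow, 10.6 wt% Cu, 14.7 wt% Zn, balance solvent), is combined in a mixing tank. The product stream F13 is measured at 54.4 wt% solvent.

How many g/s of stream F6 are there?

1926 g/s

Let F6 be the unknown flow. Total out = 1521 + F6.
solvent balance: 436.53 + 0.747·F6 = 0.544·(1521 + F6)
(0.747 − 0.544)·F6 = 0.544×1521 − 436.53 = 390.9
F6 = 390.9 / 0.203 = 1925.6 g/s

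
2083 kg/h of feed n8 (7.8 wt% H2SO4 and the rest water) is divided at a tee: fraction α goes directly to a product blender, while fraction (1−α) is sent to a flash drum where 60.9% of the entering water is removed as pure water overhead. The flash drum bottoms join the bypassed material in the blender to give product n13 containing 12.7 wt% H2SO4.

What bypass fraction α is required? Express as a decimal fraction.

0.313

All 2083×0.078 = 162.47 kg/h of H2SO4 reaches n13, so n13 = 162.47/0.127 = 1279.3 kg/h and vapour = 803.68 kg/h.
The evaporator receives (1−α)·2083 of feed at 0.922 water and removes 0.609 of that water:
0.609×0.922×(1−α)×2083 = 803.68
(1−α) = 803.68/1169.6 = 0.6871;  α = 0.3129.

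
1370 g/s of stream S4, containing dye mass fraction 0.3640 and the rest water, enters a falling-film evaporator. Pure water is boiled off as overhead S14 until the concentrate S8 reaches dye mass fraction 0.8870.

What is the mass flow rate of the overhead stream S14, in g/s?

807.8 g/s

dye is conserved: 1370×0.364 = 498.68 g/s all reports to the concentrate.
Concentrate = 498.68/(target fraction) = 562.21 g/s.
Overhead = 1370 − 562.21 = 807.79 g/s.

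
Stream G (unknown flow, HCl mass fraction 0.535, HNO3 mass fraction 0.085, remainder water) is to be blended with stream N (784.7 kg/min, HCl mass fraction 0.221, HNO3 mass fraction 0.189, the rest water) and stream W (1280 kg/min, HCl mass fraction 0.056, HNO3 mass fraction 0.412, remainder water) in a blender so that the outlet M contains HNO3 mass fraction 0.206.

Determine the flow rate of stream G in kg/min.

Let G be the unknown flow. Total out = 2064.7 + G.
HNO3 balance: 675.67 + 0.085·G = 0.206·(2064.7 + G)
(0.085 − 0.206)·G = 0.206×2064.7 − 675.67 = -250.34
G = -250.34 / -0.121 = 2068.9 kg/min

2069 kg/min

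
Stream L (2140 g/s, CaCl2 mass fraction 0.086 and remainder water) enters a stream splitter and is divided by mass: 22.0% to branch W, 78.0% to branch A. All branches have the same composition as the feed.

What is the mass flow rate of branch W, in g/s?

470.8 g/s

Branch W flow = 0.220×2140 = 470.8 g/s.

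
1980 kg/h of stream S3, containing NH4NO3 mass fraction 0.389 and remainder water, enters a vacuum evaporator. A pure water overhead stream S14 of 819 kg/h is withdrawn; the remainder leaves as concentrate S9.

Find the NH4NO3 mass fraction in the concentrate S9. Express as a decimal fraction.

NH4NO3 is not removed: 1980×0.389 = 770.22 kg/h of NH4NO3 enters S9.
Concentrate = 1980 − 819 = 1161 kg/h.
Mass fraction = 770.22/1161 = 0.663.

0.663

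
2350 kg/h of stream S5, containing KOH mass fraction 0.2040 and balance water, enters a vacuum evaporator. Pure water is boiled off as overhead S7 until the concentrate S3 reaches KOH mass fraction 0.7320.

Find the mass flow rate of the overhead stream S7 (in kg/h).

1695 kg/h

KOH is conserved: 2350×0.204 = 479.4 kg/h all reports to the concentrate.
Concentrate = 479.4/(target fraction) = 654.92 kg/h.
Overhead = 2350 − 654.92 = 1695.1 kg/h.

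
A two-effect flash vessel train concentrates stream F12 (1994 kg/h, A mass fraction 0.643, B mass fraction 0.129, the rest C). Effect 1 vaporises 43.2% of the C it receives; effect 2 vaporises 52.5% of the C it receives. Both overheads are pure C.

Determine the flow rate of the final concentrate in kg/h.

C in feed = 1994×0.228 = 454.63 kg/h.
After stage 1: C left = (1−0.432)×454.63 = 258.23; stream total = 1797.6 kg/h.
After stage 2: C left = (1−0.525)×258.23 = 122.66; final concentrate = 1662 kg/h.

1662 kg/h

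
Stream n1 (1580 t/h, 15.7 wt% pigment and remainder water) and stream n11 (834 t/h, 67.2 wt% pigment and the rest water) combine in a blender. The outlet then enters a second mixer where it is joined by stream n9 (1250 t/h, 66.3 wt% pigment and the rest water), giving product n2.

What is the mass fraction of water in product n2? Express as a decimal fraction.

Overall, product flow = 3664 t/h.
water in = 1580×0.843 + 834×0.328 + 1250×0.337 = 2026.7 t/h.
water fraction in n2 = 0.553.

0.553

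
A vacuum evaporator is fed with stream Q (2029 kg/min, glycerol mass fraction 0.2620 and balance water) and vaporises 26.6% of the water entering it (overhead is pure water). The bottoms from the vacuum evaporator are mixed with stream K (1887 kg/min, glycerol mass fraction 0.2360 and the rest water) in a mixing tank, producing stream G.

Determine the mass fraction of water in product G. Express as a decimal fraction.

0.7223

Vapour removed = 0.266×0.738×2029 = 398.31 kg/min; concentrate = 1630.7 kg/min.
water reaching the mixer = 1099.1 (from concentrate) + 1887×0.764 = 2540.8 kg/min.
Product flow = 1630.7 + 1887 = 3517.7 kg/min; water fraction = 0.7223.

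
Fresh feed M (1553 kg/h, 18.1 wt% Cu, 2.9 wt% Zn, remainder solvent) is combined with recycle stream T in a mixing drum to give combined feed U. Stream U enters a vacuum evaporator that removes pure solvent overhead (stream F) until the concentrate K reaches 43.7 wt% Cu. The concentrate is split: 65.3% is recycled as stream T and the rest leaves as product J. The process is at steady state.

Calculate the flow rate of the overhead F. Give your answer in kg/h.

Overall Cu balance (none leaves overhead): Cu in fresh feed = Cu in product, i.e. 1553×0.181 = (1−0.653)·K·0.437.
K = 281.09/(0.437×0.347) = 1853.7 kg/h.
Recycle T = 0.653×1853.7 = 1210.5 kg/h.
Combined feed U = 1553 + 1210.5 = 2763.5 kg/h.
Overhead F = U − K = 2763.5 − 1853.7 = 909.77 kg/h.

909.8 kg/h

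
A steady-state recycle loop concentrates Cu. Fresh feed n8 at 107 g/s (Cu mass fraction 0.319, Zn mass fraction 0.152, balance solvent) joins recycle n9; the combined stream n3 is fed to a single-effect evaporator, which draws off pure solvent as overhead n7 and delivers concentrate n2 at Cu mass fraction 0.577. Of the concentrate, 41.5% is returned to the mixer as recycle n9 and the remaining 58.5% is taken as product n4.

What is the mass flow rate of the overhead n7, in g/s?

Overall Cu balance (none leaves overhead): Cu in fresh feed = Cu in product, i.e. 107×0.319 = (1−0.415)·n2·0.577.
n2 = 34.133/(0.577×0.585) = 101.12 g/s.
Recycle n9 = 0.415×101.12 = 41.965 g/s.
Combined feed n3 = 107 + 41.965 = 148.97 g/s.
Overhead n7 = n3 − n2 = 148.97 − 101.12 = 47.844 g/s.

47.84 g/s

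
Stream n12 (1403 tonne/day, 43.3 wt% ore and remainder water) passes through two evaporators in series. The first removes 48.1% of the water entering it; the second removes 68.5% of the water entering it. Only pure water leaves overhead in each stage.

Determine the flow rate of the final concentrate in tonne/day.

water in feed = 1403×0.567 = 795.5 tonne/day.
After stage 1: water left = (1−0.481)×795.5 = 412.87; stream total = 1020.4 tonne/day.
After stage 2: water left = (1−0.685)×412.87 = 130.05; final concentrate = 737.55 tonne/day.

737.6 tonne/day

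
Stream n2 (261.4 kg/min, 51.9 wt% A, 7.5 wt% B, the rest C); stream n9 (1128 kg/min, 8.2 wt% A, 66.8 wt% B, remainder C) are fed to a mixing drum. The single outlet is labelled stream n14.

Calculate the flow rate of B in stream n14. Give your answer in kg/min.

773.1 kg/min

B out = B in = 261.4×0.075 + 1128×0.668 = 773.11 kg/min.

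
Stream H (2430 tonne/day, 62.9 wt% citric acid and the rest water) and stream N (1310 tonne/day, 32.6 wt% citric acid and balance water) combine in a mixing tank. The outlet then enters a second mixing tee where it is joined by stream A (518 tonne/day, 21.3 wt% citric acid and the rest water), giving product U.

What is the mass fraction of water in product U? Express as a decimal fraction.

Overall, product flow = 4258 tonne/day.
water in = 2430×0.371 + 1310×0.674 + 518×0.787 = 2192.1 tonne/day.
water fraction in U = 0.515.

0.515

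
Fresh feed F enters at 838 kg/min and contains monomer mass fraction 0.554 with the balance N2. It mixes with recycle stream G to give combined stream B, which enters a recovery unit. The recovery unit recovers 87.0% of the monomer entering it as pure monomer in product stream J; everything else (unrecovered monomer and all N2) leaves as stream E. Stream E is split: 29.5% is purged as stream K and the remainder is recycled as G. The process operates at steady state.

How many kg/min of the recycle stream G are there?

N2 enters only via F and leaves only via the purge: 838×0.446 = 0.295×(N2 in E), and the recovery unit passes all N2, so N2 in B = N2 in E = 1266.9 kg/min.
monomer in B: m_A = 838×0.554 + (1−0.295)·(1−0.870)·m_A, so m_A = 464.25/0.9083 = 511.09 kg/min.
E = (1−0.870)×511.09 + 1266.9 = 1333.4 kg/min.
Recycle G = (1−0.295)×1333.4 = 940.04 kg/min.

940 kg/min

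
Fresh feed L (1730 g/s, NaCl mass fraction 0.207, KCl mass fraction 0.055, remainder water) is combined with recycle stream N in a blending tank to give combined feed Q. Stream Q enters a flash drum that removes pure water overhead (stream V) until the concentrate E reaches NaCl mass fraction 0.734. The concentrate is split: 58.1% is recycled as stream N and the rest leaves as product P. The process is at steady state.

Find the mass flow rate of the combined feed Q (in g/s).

Overall NaCl balance (none leaves overhead): NaCl in fresh feed = NaCl in product, i.e. 1730×0.207 = (1−0.581)·E·0.734.
E = 358.11/(0.734×0.419) = 1164.4 g/s.
Recycle N = 0.581×1164.4 = 676.52 g/s.
Combined feed Q = 1730 + 676.52 = 2406.5 g/s.

2407 g/s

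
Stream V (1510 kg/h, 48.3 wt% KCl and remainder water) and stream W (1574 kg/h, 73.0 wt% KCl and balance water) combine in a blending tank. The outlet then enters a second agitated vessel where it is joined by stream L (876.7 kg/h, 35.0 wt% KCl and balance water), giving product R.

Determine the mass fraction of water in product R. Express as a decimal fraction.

Overall, product flow = 3960.7 kg/h.
water in = 1510×0.517 + 1574×0.270 + 876.7×0.650 = 1775.5 kg/h.
water fraction in R = 0.448.

0.448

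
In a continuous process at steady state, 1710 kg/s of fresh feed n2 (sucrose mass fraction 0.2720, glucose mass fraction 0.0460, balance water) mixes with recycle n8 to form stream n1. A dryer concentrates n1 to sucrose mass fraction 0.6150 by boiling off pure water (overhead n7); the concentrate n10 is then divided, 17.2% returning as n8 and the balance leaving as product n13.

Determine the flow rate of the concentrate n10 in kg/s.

Overall sucrose balance (none leaves overhead): sucrose in fresh feed = sucrose in product, i.e. 1710×0.272 = (1−0.172)·n10·0.615.
n10 = 465.12/(0.615×0.828) = 913.4 kg/s.

913.4 kg/s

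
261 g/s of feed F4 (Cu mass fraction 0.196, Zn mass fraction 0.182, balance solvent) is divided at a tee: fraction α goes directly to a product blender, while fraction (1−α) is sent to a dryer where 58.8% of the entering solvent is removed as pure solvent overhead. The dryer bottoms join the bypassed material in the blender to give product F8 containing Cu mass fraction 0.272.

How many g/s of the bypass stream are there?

61.6 g/s

All 261×0.196 = 51.156 g/s of Cu reaches F8, so F8 = 51.156/0.272 = 188.07 g/s and vapour = 72.926 g/s.
The evaporator receives (1−α)·261 of feed at 0.622 solvent and removes 0.588 of that solvent:
0.588×0.622×(1−α)×261 = 72.926
(1−α) = 72.926/95.457 = 0.7640;  α = 0.2360.
Bypass flow = 0.2360×261 = 61.604 g/s.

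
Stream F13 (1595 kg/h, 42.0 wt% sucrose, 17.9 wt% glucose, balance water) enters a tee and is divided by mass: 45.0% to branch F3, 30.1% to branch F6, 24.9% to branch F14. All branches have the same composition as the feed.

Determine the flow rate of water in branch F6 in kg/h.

192.5 kg/h

Branch F6 total = 0.301×1595 = 480.09 kg/h.
water in F6 = 0.401×480.09 = 192.52 kg/h.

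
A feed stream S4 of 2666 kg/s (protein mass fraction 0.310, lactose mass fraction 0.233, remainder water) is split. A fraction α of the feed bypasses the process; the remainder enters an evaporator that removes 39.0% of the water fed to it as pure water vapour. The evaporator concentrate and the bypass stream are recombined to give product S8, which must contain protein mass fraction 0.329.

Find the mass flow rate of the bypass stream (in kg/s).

All 2666×0.310 = 826.46 kg/s of protein reaches S8, so S8 = 826.46/0.329 = 2512 kg/s and vapour = 153.96 kg/s.
The evaporator receives (1−α)·2666 of feed at 0.457 water and removes 0.390 of that water:
0.390×0.457×(1−α)×2666 = 153.96
(1−α) = 153.96/475.16 = 0.3240;  α = 0.6760.
Bypass flow = 0.6760×2666 = 1802.2 kg/s.

1802 kg/s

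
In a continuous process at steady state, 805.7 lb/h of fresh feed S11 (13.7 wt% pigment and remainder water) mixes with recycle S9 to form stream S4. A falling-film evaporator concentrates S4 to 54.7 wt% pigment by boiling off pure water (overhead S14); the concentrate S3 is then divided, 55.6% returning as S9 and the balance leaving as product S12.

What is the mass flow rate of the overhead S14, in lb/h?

Overall pigment balance (none leaves overhead): pigment in fresh feed = pigment in product, i.e. 805.7×0.137 = (1−0.556)·S3·0.547.
S3 = 110.38/(0.547×0.444) = 454.49 lb/h.
Recycle S9 = 0.556×454.49 = 252.7 lb/h.
Combined feed S4 = 805.7 + 252.7 = 1058.4 lb/h.
Overhead S14 = S4 − S3 = 1058.4 − 454.49 = 603.91 lb/h.

603.9 lb/h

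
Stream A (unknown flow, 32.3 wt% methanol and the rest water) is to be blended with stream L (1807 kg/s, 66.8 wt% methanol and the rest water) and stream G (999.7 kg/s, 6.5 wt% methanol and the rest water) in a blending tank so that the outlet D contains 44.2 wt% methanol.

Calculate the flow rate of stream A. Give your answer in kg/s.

264.7 kg/s

Let A be the unknown flow. Total out = 2806.7 + A.
methanol balance: 1272.1 + 0.323·A = 0.442·(2806.7 + A)
(0.323 − 0.442)·A = 0.442×2806.7 − 1272.1 = -31.495
A = -31.495 / -0.119 = 264.66 kg/s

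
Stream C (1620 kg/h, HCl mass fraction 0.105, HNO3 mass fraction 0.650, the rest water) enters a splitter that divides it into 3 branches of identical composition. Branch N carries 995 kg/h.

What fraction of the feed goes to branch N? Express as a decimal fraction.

0.614

Fraction to N = 995/1620 = 0.6142.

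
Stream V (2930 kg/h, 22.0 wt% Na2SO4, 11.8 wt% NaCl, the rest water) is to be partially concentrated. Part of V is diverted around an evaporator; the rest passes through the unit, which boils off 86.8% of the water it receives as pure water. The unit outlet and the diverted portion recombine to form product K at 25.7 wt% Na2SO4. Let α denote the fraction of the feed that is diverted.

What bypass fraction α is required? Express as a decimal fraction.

All 2930×0.220 = 644.6 kg/h of Na2SO4 reaches K, so K = 644.6/0.257 = 2508.2 kg/h and vapour = 421.83 kg/h.
The evaporator receives (1−α)·2930 of feed at 0.662 water and removes 0.868 of that water:
0.868×0.662×(1−α)×2930 = 421.83
(1−α) = 421.83/1683.6 = 0.2505;  α = 0.7495.

0.749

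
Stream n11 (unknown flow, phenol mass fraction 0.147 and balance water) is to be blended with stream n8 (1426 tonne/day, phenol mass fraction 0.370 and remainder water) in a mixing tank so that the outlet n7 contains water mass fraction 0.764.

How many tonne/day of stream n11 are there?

Let n11 be the unknown flow. Total out = 1426 + n11.
water balance: 898.38 + 0.853·n11 = 0.764·(1426 + n11)
(0.853 − 0.764)·n11 = 0.764×1426 − 898.38 = 191.08
n11 = 191.08 / 0.089 = 2147 tonne/day

2147 tonne/day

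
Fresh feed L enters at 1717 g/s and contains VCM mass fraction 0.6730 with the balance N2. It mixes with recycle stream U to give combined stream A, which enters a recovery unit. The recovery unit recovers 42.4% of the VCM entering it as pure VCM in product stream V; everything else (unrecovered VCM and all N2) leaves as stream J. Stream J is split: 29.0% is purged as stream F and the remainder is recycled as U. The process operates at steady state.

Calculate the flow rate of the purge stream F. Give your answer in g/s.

N2 enters only via L and leaves only via the purge: 1717×0.327 = 0.290×(N2 in J), and the recovery unit passes all N2, so N2 in A = N2 in J = 1936.1 g/s.
VCM in A: m_A = 1717×0.673 + (1−0.290)·(1−0.424)·m_A, so m_A = 1155.5/0.5910 = 1955.1 g/s.
J = (1−0.424)×1955.1 + 1936.1 = 3062.2 g/s.
Purge F = 0.290×3062.2 = 888.04 g/s.

888 g/s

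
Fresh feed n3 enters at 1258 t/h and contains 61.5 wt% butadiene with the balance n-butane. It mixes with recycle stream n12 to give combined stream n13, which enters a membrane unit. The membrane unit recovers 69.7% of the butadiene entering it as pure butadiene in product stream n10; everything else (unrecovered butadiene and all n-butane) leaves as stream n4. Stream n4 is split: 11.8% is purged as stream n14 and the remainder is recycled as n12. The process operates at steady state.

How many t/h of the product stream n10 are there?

butadiene in n13: m_A = 1258×0.615 + (1−0.118)·(1−0.697)·m_A, so m_A = 773.67/0.7328 = 1055.8 t/h.
Product n10 = 0.697×1055.8 = 735.92 t/h.

735.9 t/h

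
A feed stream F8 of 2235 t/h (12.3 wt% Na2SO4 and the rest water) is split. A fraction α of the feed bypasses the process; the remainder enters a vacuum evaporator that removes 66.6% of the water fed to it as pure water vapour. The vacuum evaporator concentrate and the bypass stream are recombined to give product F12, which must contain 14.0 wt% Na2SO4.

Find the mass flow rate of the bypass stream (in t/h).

All 2235×0.123 = 274.9 t/h of Na2SO4 reaches F12, so F12 = 274.9/0.140 = 1963.6 t/h and vapour = 271.39 t/h.
The evaporator receives (1−α)·2235 of feed at 0.877 water and removes 0.666 of that water:
0.666×0.877×(1−α)×2235 = 271.39
(1−α) = 271.39/1305.4 = 0.2079;  α = 0.7921.
Bypass flow = 0.7921×2235 = 1770.4 t/h.

1770 t/h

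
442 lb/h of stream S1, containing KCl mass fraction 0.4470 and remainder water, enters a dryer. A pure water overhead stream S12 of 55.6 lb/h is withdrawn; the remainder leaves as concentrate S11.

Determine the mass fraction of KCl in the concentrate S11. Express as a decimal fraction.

0.5113

KCl is not removed: 442×0.447 = 197.57 lb/h of KCl enters S11.
Concentrate = 442 − 55.6 = 386.4 lb/h.
Mass fraction = 197.57/386.4 = 0.5113.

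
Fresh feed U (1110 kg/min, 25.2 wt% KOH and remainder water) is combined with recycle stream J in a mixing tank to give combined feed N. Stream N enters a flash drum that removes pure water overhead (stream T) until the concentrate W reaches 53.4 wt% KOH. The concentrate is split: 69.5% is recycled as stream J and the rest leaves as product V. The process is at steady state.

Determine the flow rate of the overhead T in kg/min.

Overall KOH balance (none leaves overhead): KOH in fresh feed = KOH in product, i.e. 1110×0.252 = (1−0.695)·W·0.534.
W = 279.72/(0.534×0.305) = 1717.4 kg/min.
Recycle J = 0.695×1717.4 = 1193.6 kg/min.
Combined feed N = 1110 + 1193.6 = 2303.6 kg/min.
Overhead T = N − W = 2303.6 − 1717.4 = 586.18 kg/min.

586.2 kg/min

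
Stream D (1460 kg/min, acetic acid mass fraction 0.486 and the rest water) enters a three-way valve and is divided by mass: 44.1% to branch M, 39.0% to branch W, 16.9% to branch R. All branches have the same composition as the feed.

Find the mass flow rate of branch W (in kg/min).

Branch W flow = 0.390×1460 = 569.4 kg/min.

569.4 kg/min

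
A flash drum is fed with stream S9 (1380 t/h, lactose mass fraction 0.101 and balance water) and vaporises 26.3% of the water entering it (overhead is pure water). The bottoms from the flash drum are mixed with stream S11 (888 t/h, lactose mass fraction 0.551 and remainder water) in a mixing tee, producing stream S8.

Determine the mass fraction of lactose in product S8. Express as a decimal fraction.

Vapour removed = 0.263×0.899×1380 = 326.28 t/h; concentrate = 1053.7 t/h.
lactose reaching the mixer = 139.38 (from concentrate) + 888×0.551 = 628.67 t/h.
Product flow = 1053.7 + 888 = 1941.7 t/h; lactose fraction = 0.324.

0.324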